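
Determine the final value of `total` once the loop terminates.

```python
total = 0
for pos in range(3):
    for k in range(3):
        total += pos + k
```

Let's trace through this code step by step.

Initialize: total = 0
Entering loop: for pos in range(3):
After iteration 1: pos = 0, total = 3
After iteration 2: pos = 1, total = 9
After iteration 3: pos = 2, total = 18
Loop ends.

Final answer: 18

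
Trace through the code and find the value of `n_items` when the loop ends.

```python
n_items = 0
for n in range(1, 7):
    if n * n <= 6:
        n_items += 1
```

Let's trace through this code step by step.

Initialize: n_items = 0
Entering loop: for n in range(1, 7):
After iteration 1: n = 1, n_items = 1
After iteration 2: n = 2, n_items = 2
After iteration 3: n = 3, n_items = 2
After iteration 4: n = 4, n_items = 2
After iteration 5: n = 5, n_items = 2
After iteration 6: n = 6, n_items = 2
Loop ends.

Final answer: 2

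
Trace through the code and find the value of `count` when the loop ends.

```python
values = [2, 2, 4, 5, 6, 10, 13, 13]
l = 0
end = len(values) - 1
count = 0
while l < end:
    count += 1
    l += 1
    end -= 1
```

Let's trace through this code step by step.

Initialize: values = [2, 2, 4, 5, 6, 10, 13, 13]
Initialize: l = 0
Initialize: end = 7
Initialize: count = 0
Entering loop: while l < end:
After iteration 1: l = 1, end = 6, count = 1
After iteration 2: l = 2, end = 5, count = 2
After iteration 3: l = 3, end = 4, count = 3
After iteration 4: l = 4, end = 3, count = 4
Loop ends.

Final answer: 4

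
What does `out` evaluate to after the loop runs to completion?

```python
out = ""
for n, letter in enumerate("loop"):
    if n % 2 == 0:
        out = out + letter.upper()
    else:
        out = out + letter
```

Let's trace through this code step by step.

Initialize: out = ''
Entering loop: for n, letter in enumerate("loop"):
After iteration 1: n = 0, letter = 'l', out = 'L'
After iteration 2: n = 1, letter = 'o', out = 'Lo'
After iteration 3: n = 2, letter = 'o', out = 'LoO'
After iteration 4: n = 3, letter = 'p', out = 'LoOp'
Loop ends.

Final answer: 'LoOp'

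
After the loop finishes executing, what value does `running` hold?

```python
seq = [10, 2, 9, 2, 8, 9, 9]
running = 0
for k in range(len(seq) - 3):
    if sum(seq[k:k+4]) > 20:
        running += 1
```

Let's trace through this code step by step.

Initialize: seq = [10, 2, 9, 2, 8, 9, 9]
Initialize: running = 0
Entering loop: for k in range(len(seq) - 3):
After iteration 1: k = 0, running = 1
After iteration 2: k = 1, running = 2
After iteration 3: k = 2, running = 3
After iteration 4: k = 3, running = 4
Loop ends.

Final answer: 4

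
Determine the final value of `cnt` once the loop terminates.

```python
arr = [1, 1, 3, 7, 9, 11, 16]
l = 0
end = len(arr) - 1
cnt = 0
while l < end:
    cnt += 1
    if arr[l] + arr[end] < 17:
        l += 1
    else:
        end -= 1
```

Let's trace through this code step by step.

Initialize: arr = [1, 1, 3, 7, 9, 11, 16]
Initialize: l = 0
Initialize: end = 6
Initialize: cnt = 0
Entering loop: while l < end:
After iteration 1: l = 0, end = 5, cnt = 1
After iteration 2: l = 1, end = 5, cnt = 2
After iteration 3: l = 2, end = 5, cnt = 3
After iteration 4: l = 3, end = 5, cnt = 4
After iteration 5: l = 3, end = 4, cnt = 5
After iteration 6: l = 4, end = 4, cnt = 6
Loop ends.

Final answer: 6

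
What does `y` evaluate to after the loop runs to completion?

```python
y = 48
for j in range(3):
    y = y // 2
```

Let's trace through this code step by step.

Initialize: y = 48
Entering loop: for j in range(3):
After iteration 1: j = 0, y = 24
After iteration 2: j = 1, y = 12
After iteration 3: j = 2, y = 6
Loop ends.

Final answer: 6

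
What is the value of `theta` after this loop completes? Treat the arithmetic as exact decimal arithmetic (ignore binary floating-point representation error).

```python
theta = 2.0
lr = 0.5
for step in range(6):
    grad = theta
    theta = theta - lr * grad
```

Let's trace through this code step by step.

Initialize: theta = 2.0
Initialize: lr = 0.5
Entering loop: for step in range(6):
After iteration 1: step = 0, theta = 1.0, grad = 2.0
After iteration 2: step = 1, theta = 0.5, grad = 1.0
After iteration 3: step = 2, theta = 0.25, grad = 0.5
After iteration 4: step = 3, theta = 0.125, grad = 0.25
After iteration 5: step = 4, theta = 0.0625, grad = 0.125
After iteration 6: step = 5, theta = 0.03125, grad = 0.0625
Loop ends.

Final answer: 0.03125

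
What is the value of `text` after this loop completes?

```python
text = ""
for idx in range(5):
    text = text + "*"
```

Let's trace through this code step by step.

Initialize: text = ''
Entering loop: for idx in range(5):
After iteration 1: idx = 0, text = '*'
After iteration 2: idx = 1, text = '**'
After iteration 3: idx = 2, text = '***'
After iteration 4: idx = 3, text = '****'
After iteration 5: idx = 4, text = '*****'
Loop ends.

Final answer: '*****'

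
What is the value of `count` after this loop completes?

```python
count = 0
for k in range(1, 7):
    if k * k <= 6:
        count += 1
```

Let's trace through this code step by step.

Initialize: count = 0
Entering loop: for k in range(1, 7):
After iteration 1: k = 1, count = 1
After iteration 2: k = 2, count = 2
After iteration 3: k = 3, count = 2
After iteration 4: k = 4, count = 2
After iteration 5: k = 5, count = 2
After iteration 6: k = 6, count = 2
Loop ends.

Final answer: 2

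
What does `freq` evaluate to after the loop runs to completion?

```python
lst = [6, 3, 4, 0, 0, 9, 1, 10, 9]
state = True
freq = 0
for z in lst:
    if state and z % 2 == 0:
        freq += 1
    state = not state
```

Let's trace through this code step by step.

Initialize: lst = [6, 3, 4, 0, 0, 9, 1, 10, 9]
Initialize: state = True
Initialize: freq = 0
Entering loop: for z in lst:
After iteration 1: z = 6, state = False, freq = 1
After iteration 2: z = 3, state = True, freq = 1
After iteration 3: z = 4, state = False, freq = 2
After iteration 4: z = 0, state = True, freq = 2
After iteration 5: z = 0, state = False, freq = 3
After iteration 6: z = 9, state = True, freq = 3
After iteration 7: z = 1, state = False, freq = 3
After iteration 8: z = 10, state = True, freq = 3
After iteration 9: z = 9, state = False, freq = 3
Loop ends.

Final answer: 3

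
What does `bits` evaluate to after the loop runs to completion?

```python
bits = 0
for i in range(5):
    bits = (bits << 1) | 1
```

Let's trace through this code step by step.

Initialize: bits = 0
Entering loop: for i in range(5):
After iteration 1: i = 0, bits = 1
After iteration 2: i = 1, bits = 3
After iteration 3: i = 2, bits = 7
After iteration 4: i = 3, bits = 15
After iteration 5: i = 4, bits = 31
Loop ends.

Final answer: 31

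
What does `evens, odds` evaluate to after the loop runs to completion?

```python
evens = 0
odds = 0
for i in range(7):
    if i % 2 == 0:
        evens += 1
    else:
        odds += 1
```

Let's trace through this code step by step.

Initialize: evens = 0
Initialize: odds = 0
Entering loop: for i in range(7):
After iteration 1: i = 0, evens = 1, odds = 0
After iteration 2: i = 1, evens = 1, odds = 1
After iteration 3: i = 2, evens = 2, odds = 1
After iteration 4: i = 3, evens = 2, odds = 2
After iteration 5: i = 4, evens = 3, odds = 2
After iteration 6: i = 5, evens = 3, odds = 3
After iteration 7: i = 6, evens = 4, odds = 3
Loop ends.

Final answer: 4, 3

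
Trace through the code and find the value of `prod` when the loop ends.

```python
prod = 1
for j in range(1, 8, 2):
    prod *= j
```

Let's trace through this code step by step.

Initialize: prod = 1
Entering loop: for j in range(1, 8, 2):
After iteration 1: j = 1, prod = 1
After iteration 2: j = 3, prod = 3
After iteration 3: j = 5, prod = 15
After iteration 4: j = 7, prod = 105
Loop ends.

Final answer: 105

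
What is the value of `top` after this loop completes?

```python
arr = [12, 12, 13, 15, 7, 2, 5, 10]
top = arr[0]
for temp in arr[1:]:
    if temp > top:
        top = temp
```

Let's trace through this code step by step.

Initialize: arr = [12, 12, 13, 15, 7, 2, 5, 10]
Initialize: top = 12
Entering loop: for temp in arr[1:]:
After iteration 1: temp = 12, top = 12
After iteration 2: temp = 13, top = 13
After iteration 3: temp = 15, top = 15
After iteration 4: temp = 7, top = 15
After iteration 5: temp = 2, top = 15
After iteration 6: temp = 5, top = 15
After iteration 7: temp = 10, top = 15
Loop ends.

Final answer: 15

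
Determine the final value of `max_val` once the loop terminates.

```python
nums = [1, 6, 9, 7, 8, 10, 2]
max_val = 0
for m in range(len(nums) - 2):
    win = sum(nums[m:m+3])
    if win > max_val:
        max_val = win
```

Let's trace through this code step by step.

Initialize: nums = [1, 6, 9, 7, 8, 10, 2]
Initialize: max_val = 0
Entering loop: for m in range(len(nums) - 2):
After iteration 1: m = 0, max_val = 16, win = 16
After iteration 2: m = 1, max_val = 22, win = 22
After iteration 3: m = 2, max_val = 24, win = 24
After iteration 4: m = 3, max_val = 25, win = 25
After iteration 5: m = 4, max_val = 25, win = 20
Loop ends.

Final answer: 25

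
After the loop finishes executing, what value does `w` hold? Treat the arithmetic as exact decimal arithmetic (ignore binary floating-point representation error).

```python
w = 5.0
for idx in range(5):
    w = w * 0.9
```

Let's trace through this code step by step.

Initialize: w = 5.0
Entering loop: for idx in range(5):
After iteration 1: idx = 0, w = 4.5
After iteration 2: idx = 1, w = 4.05
After iteration 3: idx = 2, w = 3.645
After iteration 4: idx = 3, w = 3.2805
After iteration 5: idx = 4, w = 2.95245
Loop ends.

Final answer: 2.95245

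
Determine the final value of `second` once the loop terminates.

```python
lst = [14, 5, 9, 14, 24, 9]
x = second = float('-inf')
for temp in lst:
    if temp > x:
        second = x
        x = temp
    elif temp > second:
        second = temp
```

Let's trace through this code step by step.

Initialize: lst = [14, 5, 9, 14, 24, 9]
Initialize: x = -inf
Initialize: second = -inf
Entering loop: for temp in lst:
After iteration 1: temp = 14, x = 14, second = -inf
After iteration 2: temp = 5, x = 14, second = 5
After iteration 3: temp = 9, x = 14, second = 9
After iteration 4: temp = 14, x = 14, second = 14
After iteration 5: temp = 24, x = 24, second = 14
After iteration 6: temp = 9, x = 24, second = 14
Loop ends.

Final answer: 14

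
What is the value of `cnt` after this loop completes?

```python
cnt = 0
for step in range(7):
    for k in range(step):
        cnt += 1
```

Let's trace through this code step by step.

Initialize: cnt = 0
Entering loop: for step in range(7):
After iteration 1: step = 0, cnt = 0
After iteration 2: step = 1, cnt = 1, k = 0
After iteration 3: step = 2, cnt = 3, k = 1
After iteration 4: step = 3, cnt = 6, k = 2
After iteration 5: step = 4, cnt = 10, k = 3
After iteration 6: step = 5, cnt = 15, k = 4
After iteration 7: step = 6, cnt = 21, k = 5
Loop ends.

Final answer: 21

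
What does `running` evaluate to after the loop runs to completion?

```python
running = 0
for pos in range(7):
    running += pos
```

Let's trace through this code step by step.

Initialize: running = 0
Entering loop: for pos in range(7):
After iteration 1: pos = 0, running = 0
After iteration 2: pos = 1, running = 1
After iteration 3: pos = 2, running = 3
After iteration 4: pos = 3, running = 6
After iteration 5: pos = 4, running = 10
After iteration 6: pos = 5, running = 15
After iteration 7: pos = 6, running = 21
Loop ends.

Final answer: 21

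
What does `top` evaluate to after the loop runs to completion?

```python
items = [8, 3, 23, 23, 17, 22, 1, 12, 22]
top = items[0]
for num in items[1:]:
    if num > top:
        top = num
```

Let's trace through this code step by step.

Initialize: items = [8, 3, 23, 23, 17, 22, 1, 12, 22]
Initialize: top = 8
Entering loop: for num in items[1:]:
After iteration 1: num = 3, top = 8
After iteration 2: num = 23, top = 23
After iteration 3: num = 23, top = 23
After iteration 4: num = 17, top = 23
After iteration 5: num = 22, top = 23
After iteration 6: num = 1, top = 23
After iteration 7: num = 12, top = 23
After iteration 8: num = 22, top = 23
Loop ends.

Final answer: 23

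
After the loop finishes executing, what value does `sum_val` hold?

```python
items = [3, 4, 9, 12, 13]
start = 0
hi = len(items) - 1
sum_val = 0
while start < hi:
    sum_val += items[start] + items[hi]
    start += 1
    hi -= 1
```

Let's trace through this code step by step.

Initialize: items = [3, 4, 9, 12, 13]
Initialize: start = 0
Initialize: hi = 4
Initialize: sum_val = 0
Entering loop: while start < hi:
After iteration 1: start = 1, hi = 3, sum_val = 16
After iteration 2: start = 2, hi = 2, sum_val = 32
Loop ends.

Final answer: 32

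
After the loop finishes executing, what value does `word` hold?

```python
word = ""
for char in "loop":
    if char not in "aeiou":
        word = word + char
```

Let's trace through this code step by step.

Initialize: word = ''
Entering loop: for char in "loop":
After iteration 1: char = 'l', word = 'l'
After iteration 2: char = 'o', word = 'l'
After iteration 3: char = 'o', word = 'l'
After iteration 4: char = 'p', word = 'lp'
Loop ends.

Final answer: 'lp'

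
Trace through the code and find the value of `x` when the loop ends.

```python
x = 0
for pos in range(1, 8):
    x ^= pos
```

Let's trace through this code step by step.

Initialize: x = 0
Entering loop: for pos in range(1, 8):
After iteration 1: pos = 1, x = 1
After iteration 2: pos = 2, x = 3
After iteration 3: pos = 3, x = 0
After iteration 4: pos = 4, x = 4
After iteration 5: pos = 5, x = 1
After iteration 6: pos = 6, x = 7
After iteration 7: pos = 7, x = 0
Loop ends.

Final answer: 0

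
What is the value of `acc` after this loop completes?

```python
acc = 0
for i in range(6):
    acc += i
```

Let's trace through this code step by step.

Initialize: acc = 0
Entering loop: for i in range(6):
After iteration 1: i = 0, acc = 0
After iteration 2: i = 1, acc = 1
After iteration 3: i = 2, acc = 3
After iteration 4: i = 3, acc = 6
After iteration 5: i = 4, acc = 10
After iteration 6: i = 5, acc = 15
Loop ends.

Final answer: 15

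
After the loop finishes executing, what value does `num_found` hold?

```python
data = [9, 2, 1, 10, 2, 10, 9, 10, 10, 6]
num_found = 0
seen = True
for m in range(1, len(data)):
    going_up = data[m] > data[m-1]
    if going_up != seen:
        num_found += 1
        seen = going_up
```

Let's trace through this code step by step.

Initialize: data = [9, 2, 1, 10, 2, 10, 9, 10, 10, 6]
Initialize: num_found = 0
Initialize: seen = True
Entering loop: for m in range(1, len(data)):
After iteration 1: m = 1, num_found = 1, seen = False, going_up = False
After iteration 2: m = 2, num_found = 1, seen = False, going_up = False
After iteration 3: m = 3, num_found = 2, seen = True, going_up = True
After iteration 4: m = 4, num_found = 3, seen = False, going_up = False
After iteration 5: m = 5, num_found = 4, seen = True, going_up = True
After iteration 6: m = 6, num_found = 5, seen = False, going_up = False
After iteration 7: m = 7, num_found = 6, seen = True, going_up = True
After iteration 8: m = 8, num_found = 7, seen = False, going_up = False
After iteration 9: m = 9, num_found = 7, seen = False, going_up = False
Loop ends.

Final answer: 7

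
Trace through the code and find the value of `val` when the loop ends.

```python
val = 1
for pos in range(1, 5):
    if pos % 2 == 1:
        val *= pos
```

Let's trace through this code step by step.

Initialize: val = 1
Entering loop: for pos in range(1, 5):
After iteration 1: pos = 1, val = 1
After iteration 2: pos = 2, val = 1
After iteration 3: pos = 3, val = 3
After iteration 4: pos = 4, val = 3
Loop ends.

Final answer: 3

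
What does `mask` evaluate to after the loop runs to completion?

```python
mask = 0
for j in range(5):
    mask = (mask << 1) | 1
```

Let's trace through this code step by step.

Initialize: mask = 0
Entering loop: for j in range(5):
After iteration 1: j = 0, mask = 1
After iteration 2: j = 1, mask = 3
After iteration 3: j = 2, mask = 7
After iteration 4: j = 3, mask = 15
After iteration 5: j = 4, mask = 31
Loop ends.

Final answer: 31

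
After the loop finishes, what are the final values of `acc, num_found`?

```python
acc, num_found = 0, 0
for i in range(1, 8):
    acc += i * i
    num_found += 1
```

Let's trace through this code step by step.

Initialize: acc = 0
Initialize: num_found = 0
Entering loop: for i in range(1, 8):
After iteration 1: i = 1, acc = 1, num_found = 1
After iteration 2: i = 2, acc = 5, num_found = 2
After iteration 3: i = 3, acc = 14, num_found = 3
After iteration 4: i = 4, acc = 30, num_found = 4
After iteration 5: i = 5, acc = 55, num_found = 5
After iteration 6: i = 6, acc = 91, num_found = 6
After iteration 7: i = 7, acc = 140, num_found = 7
Loop ends.

Final answer: 140, 7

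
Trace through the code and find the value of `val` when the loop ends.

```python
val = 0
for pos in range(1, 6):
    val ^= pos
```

Let's trace through this code step by step.

Initialize: val = 0
Entering loop: for pos in range(1, 6):
After iteration 1: pos = 1, val = 1
After iteration 2: pos = 2, val = 3
After iteration 3: pos = 3, val = 0
After iteration 4: pos = 4, val = 4
After iteration 5: pos = 5, val = 1
Loop ends.

Final answer: 1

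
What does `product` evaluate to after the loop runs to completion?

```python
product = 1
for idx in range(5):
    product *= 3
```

Let's trace through this code step by step.

Initialize: product = 1
Entering loop: for idx in range(5):
After iteration 1: idx = 0, product = 3
After iteration 2: idx = 1, product = 9
After iteration 3: idx = 2, product = 27
After iteration 4: idx = 3, product = 81
After iteration 5: idx = 4, product = 243
Loop ends.

Final answer: 243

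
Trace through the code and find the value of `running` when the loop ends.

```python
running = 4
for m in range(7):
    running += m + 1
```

Let's trace through this code step by step.

Initialize: running = 4
Entering loop: for m in range(7):
After iteration 1: m = 0, running = 5
After iteration 2: m = 1, running = 7
After iteration 3: m = 2, running = 10
After iteration 4: m = 3, running = 14
After iteration 5: m = 4, running = 19
After iteration 6: m = 5, running = 25
After iteration 7: m = 6, running = 32
Loop ends.

Final answer: 32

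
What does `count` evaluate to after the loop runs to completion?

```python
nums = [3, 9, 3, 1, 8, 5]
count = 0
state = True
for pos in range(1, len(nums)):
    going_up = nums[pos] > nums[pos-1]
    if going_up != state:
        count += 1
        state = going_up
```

Let's trace through this code step by step.

Initialize: nums = [3, 9, 3, 1, 8, 5]
Initialize: count = 0
Initialize: state = True
Entering loop: for pos in range(1, len(nums)):
After iteration 1: pos = 1, count = 0, state = True, going_up = True
After iteration 2: pos = 2, count = 1, state = False, going_up = False
After iteration 3: pos = 3, count = 1, state = False, going_up = False
After iteration 4: pos = 4, count = 2, state = True, going_up = True
After iteration 5: pos = 5, count = 3, state = False, going_up = False
Loop ends.

Final answer: 3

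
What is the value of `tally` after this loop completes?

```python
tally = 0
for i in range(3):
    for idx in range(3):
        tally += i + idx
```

Let's trace through this code step by step.

Initialize: tally = 0
Entering loop: for i in range(3):
After iteration 1: i = 0, tally = 3
After iteration 2: i = 1, tally = 9
After iteration 3: i = 2, tally = 18
Loop ends.

Final answer: 18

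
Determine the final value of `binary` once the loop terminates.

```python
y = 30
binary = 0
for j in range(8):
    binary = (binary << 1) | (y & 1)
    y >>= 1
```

Let's trace through this code step by step.

Initialize: y = 30
Initialize: binary = 0
Entering loop: for j in range(8):
After iteration 1: j = 0, y = 15, binary = 0
After iteration 2: j = 1, y = 7, binary = 1
After iteration 3: j = 2, y = 3, binary = 3
After iteration 4: j = 3, y = 1, binary = 7
After iteration 5: j = 4, y = 0, binary = 15
After iteration 6: j = 5, y = 0, binary = 30
After iteration 7: j = 6, y = 0, binary = 60
After iteration 8: j = 7, y = 0, binary = 120
Loop ends.

Final answer: 120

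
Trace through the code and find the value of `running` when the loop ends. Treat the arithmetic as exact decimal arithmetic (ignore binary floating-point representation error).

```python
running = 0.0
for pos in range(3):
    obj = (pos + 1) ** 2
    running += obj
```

Let's trace through this code step by step.

Initialize: running = 0.0
Entering loop: for pos in range(3):
After iteration 1: pos = 0, running = 1.0, obj = 1
After iteration 2: pos = 1, running = 5.0, obj = 4
After iteration 3: pos = 2, running = 14.0, obj = 9
Loop ends.

Final answer: 14.0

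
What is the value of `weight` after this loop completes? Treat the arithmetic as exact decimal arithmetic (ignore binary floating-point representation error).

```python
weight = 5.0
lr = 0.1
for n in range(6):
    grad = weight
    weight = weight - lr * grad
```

Let's trace through this code step by step.

Initialize: weight = 5.0
Initialize: lr = 0.1
Entering loop: for n in range(6):
After iteration 1: n = 0, weight = 4.5, grad = 5.0
After iteration 2: n = 1, weight = 4.05, grad = 4.5
After iteration 3: n = 2, weight = 3.645, grad = 4.05
After iteration 4: n = 3, weight = 3.2805, grad = 3.645
After iteration 5: n = 4, weight = 2.95245, grad = 3.2805
After iteration 6: n = 5, weight = 2.657205, grad = 2.95245
Loop ends.

Final answer: 2.657205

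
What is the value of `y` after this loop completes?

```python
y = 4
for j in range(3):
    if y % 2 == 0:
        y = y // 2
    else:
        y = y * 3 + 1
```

Let's trace through this code step by step.

Initialize: y = 4
Entering loop: for j in range(3):
After iteration 1: j = 0, y = 2
After iteration 2: j = 1, y = 1
After iteration 3: j = 2, y = 4
Loop ends.

Final answer: 4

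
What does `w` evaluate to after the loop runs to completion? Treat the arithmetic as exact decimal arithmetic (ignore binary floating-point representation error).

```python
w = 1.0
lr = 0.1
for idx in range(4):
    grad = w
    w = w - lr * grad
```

Let's trace through this code step by step.

Initialize: w = 1.0
Initialize: lr = 0.1
Entering loop: for idx in range(4):
After iteration 1: idx = 0, w = 0.9, grad = 1.0
After iteration 2: idx = 1, w = 0.81, grad = 0.9
After iteration 3: idx = 2, w = 0.729, grad = 0.81
After iteration 4: idx = 3, w = 0.6561, grad = 0.729
Loop ends.

Final answer: 0.6561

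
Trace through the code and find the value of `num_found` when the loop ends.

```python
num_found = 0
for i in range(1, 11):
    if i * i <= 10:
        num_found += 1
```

Let's trace through this code step by step.

Initialize: num_found = 0
Entering loop: for i in range(1, 11):
After iteration 1: i = 1, num_found = 1
After iteration 2: i = 2, num_found = 2
After iteration 3: i = 3, num_found = 3
After iteration 4: i = 4, num_found = 3
After iteration 5: i = 5, num_found = 3
After iteration 6: i = 6, num_found = 3
After iteration 7: i = 7, num_found = 3
After iteration 8: i = 8, num_found = 3
After iteration 9: i = 9, num_found = 3
After iteration 10: i = 10, num_found = 3
Loop ends.

Final answer: 3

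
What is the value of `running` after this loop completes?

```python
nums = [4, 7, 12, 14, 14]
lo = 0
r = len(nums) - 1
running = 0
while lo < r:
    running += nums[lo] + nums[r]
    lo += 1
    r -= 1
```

Let's trace through this code step by step.

Initialize: nums = [4, 7, 12, 14, 14]
Initialize: lo = 0
Initialize: r = 4
Initialize: running = 0
Entering loop: while lo < r:
After iteration 1: lo = 1, r = 3, running = 18
After iteration 2: lo = 2, r = 2, running = 39
Loop ends.

Final answer: 39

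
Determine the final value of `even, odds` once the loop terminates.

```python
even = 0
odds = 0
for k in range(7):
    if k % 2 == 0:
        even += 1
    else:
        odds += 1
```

Let's trace through this code step by step.

Initialize: even = 0
Initialize: odds = 0
Entering loop: for k in range(7):
After iteration 1: k = 0, even = 1, odds = 0
After iteration 2: k = 1, even = 1, odds = 1
After iteration 3: k = 2, even = 2, odds = 1
After iteration 4: k = 3, even = 2, odds = 2
After iteration 5: k = 4, even = 3, odds = 2
After iteration 6: k = 5, even = 3, odds = 3
After iteration 7: k = 6, even = 4, odds = 3
Loop ends.

Final answer: 4, 3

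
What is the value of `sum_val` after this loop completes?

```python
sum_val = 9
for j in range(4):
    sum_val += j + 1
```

Let's trace through this code step by step.

Initialize: sum_val = 9
Entering loop: for j in range(4):
After iteration 1: j = 0, sum_val = 10
After iteration 2: j = 1, sum_val = 12
After iteration 3: j = 2, sum_val = 15
After iteration 4: j = 3, sum_val = 19
Loop ends.

Final answer: 19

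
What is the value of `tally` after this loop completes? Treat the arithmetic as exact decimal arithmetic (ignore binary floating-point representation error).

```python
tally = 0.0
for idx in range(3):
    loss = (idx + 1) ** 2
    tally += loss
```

Let's trace through this code step by step.

Initialize: tally = 0.0
Entering loop: for idx in range(3):
After iteration 1: idx = 0, tally = 1.0, loss = 1
After iteration 2: idx = 1, tally = 5.0, loss = 4
After iteration 3: idx = 2, tally = 14.0, loss = 9
Loop ends.

Final answer: 14.0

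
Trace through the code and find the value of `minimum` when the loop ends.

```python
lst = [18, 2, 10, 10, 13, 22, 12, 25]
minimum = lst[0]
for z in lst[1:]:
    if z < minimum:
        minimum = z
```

Let's trace through this code step by step.

Initialize: lst = [18, 2, 10, 10, 13, 22, 12, 25]
Initialize: minimum = 18
Entering loop: for z in lst[1:]:
After iteration 1: z = 2, minimum = 2
After iteration 2: z = 10, minimum = 2
After iteration 3: z = 10, minimum = 2
After iteration 4: z = 13, minimum = 2
After iteration 5: z = 22, minimum = 2
After iteration 6: z = 12, minimum = 2
After iteration 7: z = 25, minimum = 2
Loop ends.

Final answer: 2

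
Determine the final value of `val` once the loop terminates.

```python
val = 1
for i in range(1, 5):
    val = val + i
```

Let's trace through this code step by step.

Initialize: val = 1
Entering loop: for i in range(1, 5):
After iteration 1: i = 1, val = 2
After iteration 2: i = 2, val = 4
After iteration 3: i = 3, val = 7
After iteration 4: i = 4, val = 11
Loop ends.

Final answer: 11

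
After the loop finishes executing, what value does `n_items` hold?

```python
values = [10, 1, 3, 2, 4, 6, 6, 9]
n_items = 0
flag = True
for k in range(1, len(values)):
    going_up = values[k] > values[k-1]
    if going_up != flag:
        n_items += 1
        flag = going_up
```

Let's trace through this code step by step.

Initialize: values = [10, 1, 3, 2, 4, 6, 6, 9]
Initialize: n_items = 0
Initialize: flag = True
Entering loop: for k in range(1, len(values)):
After iteration 1: k = 1, n_items = 1, flag = False, going_up = False
After iteration 2: k = 2, n_items = 2, flag = True, going_up = True
After iteration 3: k = 3, n_items = 3, flag = False, going_up = False
After iteration 4: k = 4, n_items = 4, flag = True, going_up = True
After iteration 5: k = 5, n_items = 4, flag = True, going_up = True
After iteration 6: k = 6, n_items = 5, flag = False, going_up = False
After iteration 7: k = 7, n_items = 6, flag = True, going_up = True
Loop ends.

Final answer: 6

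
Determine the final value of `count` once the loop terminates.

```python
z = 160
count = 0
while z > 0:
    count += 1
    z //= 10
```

Let's trace through this code step by step.

Initialize: z = 160
Initialize: count = 0
Entering loop: while z > 0:
After iteration 1: z = 16, count = 1
After iteration 2: z = 1, count = 2
After iteration 3: z = 0, count = 3
Loop ends.

Final answer: 3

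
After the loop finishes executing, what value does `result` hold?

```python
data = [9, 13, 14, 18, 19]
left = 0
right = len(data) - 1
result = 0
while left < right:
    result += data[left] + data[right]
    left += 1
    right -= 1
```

Let's trace through this code step by step.

Initialize: data = [9, 13, 14, 18, 19]
Initialize: left = 0
Initialize: right = 4
Initialize: result = 0
Entering loop: while left < right:
After iteration 1: left = 1, right = 3, result = 28
After iteration 2: left = 2, right = 2, result = 59
Loop ends.

Final answer: 59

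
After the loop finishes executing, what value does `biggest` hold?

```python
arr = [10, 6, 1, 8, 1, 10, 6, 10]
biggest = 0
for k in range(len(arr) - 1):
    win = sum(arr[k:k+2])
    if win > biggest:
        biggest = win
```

Let's trace through this code step by step.

Initialize: arr = [10, 6, 1, 8, 1, 10, 6, 10]
Initialize: biggest = 0
Entering loop: for k in range(len(arr) - 1):
After iteration 1: k = 0, biggest = 16, win = 16
After iteration 2: k = 1, biggest = 16, win = 7
After iteration 3: k = 2, biggest = 16, win = 9
After iteration 4: k = 3, biggest = 16, win = 9
After iteration 5: k = 4, biggest = 16, win = 11
After iteration 6: k = 5, biggest = 16, win = 16
After iteration 7: k = 6, biggest = 16, win = 16
Loop ends.

Final answer: 16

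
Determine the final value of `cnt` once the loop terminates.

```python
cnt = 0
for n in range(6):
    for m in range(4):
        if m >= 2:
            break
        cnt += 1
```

Let's trace through this code step by step.

Initialize: cnt = 0
Entering loop: for n in range(6):
After iteration 1: n = 0, cnt = 2
After iteration 2: n = 1, cnt = 4
After iteration 3: n = 2, cnt = 6
After iteration 4: n = 3, cnt = 8
After iteration 5: n = 4, cnt = 10
After iteration 6: n = 5, cnt = 12
Loop ends.

Final answer: 12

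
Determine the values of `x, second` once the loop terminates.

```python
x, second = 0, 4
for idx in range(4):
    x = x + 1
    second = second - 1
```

Let's trace through this code step by step.

Initialize: x = 0
Initialize: second = 4
Entering loop: for idx in range(4):
After iteration 1: idx = 0, x = 1, second = 3
After iteration 2: idx = 1, x = 2, second = 2
After iteration 3: idx = 2, x = 3, second = 1
After iteration 4: idx = 3, x = 4, second = 0
Loop ends.

Final answer: 4, 0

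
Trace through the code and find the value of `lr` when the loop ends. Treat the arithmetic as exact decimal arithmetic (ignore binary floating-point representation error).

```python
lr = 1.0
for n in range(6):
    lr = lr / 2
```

Let's trace through this code step by step.

Initialize: lr = 1.0
Entering loop: for n in range(6):
After iteration 1: n = 0, lr = 0.5
After iteration 2: n = 1, lr = 0.25
After iteration 3: n = 2, lr = 0.125
After iteration 4: n = 3, lr = 0.0625
After iteration 5: n = 4, lr = 0.03125
After iteration 6: n = 5, lr = 0.015625
Loop ends.

Final answer: 0.015625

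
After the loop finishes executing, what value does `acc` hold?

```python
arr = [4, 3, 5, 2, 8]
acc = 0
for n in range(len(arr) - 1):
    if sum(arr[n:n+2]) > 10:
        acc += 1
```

Let's trace through this code step by step.

Initialize: arr = [4, 3, 5, 2, 8]
Initialize: acc = 0
Entering loop: for n in range(len(arr) - 1):
After iteration 1: n = 0, acc = 0
After iteration 2: n = 1, acc = 0
After iteration 3: n = 2, acc = 0
After iteration 4: n = 3, acc = 0
Loop ends.

Final answer: 0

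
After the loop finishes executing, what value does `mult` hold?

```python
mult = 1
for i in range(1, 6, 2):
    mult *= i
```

Let's trace through this code step by step.

Initialize: mult = 1
Entering loop: for i in range(1, 6, 2):
After iteration 1: i = 1, mult = 1
After iteration 2: i = 3, mult = 3
After iteration 3: i = 5, mult = 15
Loop ends.

Final answer: 15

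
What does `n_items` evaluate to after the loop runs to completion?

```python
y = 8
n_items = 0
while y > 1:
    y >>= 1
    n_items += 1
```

Let's trace through this code step by step.

Initialize: y = 8
Initialize: n_items = 0
Entering loop: while y > 1:
After iteration 1: y = 4, n_items = 1
After iteration 2: y = 2, n_items = 2
After iteration 3: y = 1, n_items = 3
Loop ends.

Final answer: 3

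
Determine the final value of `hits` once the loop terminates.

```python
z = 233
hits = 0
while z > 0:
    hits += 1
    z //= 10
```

Let's trace through this code step by step.

Initialize: z = 233
Initialize: hits = 0
Entering loop: while z > 0:
After iteration 1: z = 23, hits = 1
After iteration 2: z = 2, hits = 2
After iteration 3: z = 0, hits = 3
Loop ends.

Final answer: 3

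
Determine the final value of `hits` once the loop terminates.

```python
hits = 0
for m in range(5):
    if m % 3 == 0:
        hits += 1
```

Let's trace through this code step by step.

Initialize: hits = 0
Entering loop: for m in range(5):
After iteration 1: m = 0, hits = 1
After iteration 2: m = 1, hits = 1
After iteration 3: m = 2, hits = 1
After iteration 4: m = 3, hits = 2
After iteration 5: m = 4, hits = 2
Loop ends.

Final answer: 2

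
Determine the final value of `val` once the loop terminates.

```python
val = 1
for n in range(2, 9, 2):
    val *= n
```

Let's trace through this code step by step.

Initialize: val = 1
Entering loop: for n in range(2, 9, 2):
After iteration 1: n = 2, val = 2
After iteration 2: n = 4, val = 8
After iteration 3: n = 6, val = 48
After iteration 4: n = 8, val = 384
Loop ends.

Final answer: 384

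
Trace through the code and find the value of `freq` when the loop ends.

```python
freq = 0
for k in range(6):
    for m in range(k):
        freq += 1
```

Let's trace through this code step by step.

Initialize: freq = 0
Entering loop: for k in range(6):
After iteration 1: k = 0, freq = 0
After iteration 2: k = 1, freq = 1, m = 0
After iteration 3: k = 2, freq = 3, m = 1
After iteration 4: k = 3, freq = 6, m = 2
After iteration 5: k = 4, freq = 10, m = 3
After iteration 6: k = 5, freq = 15, m = 4
Loop ends.

Final answer: 15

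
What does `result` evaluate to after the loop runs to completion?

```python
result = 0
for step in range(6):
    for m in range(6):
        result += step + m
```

Let's trace through this code step by step.

Initialize: result = 0
Entering loop: for step in range(6):
After iteration 1: step = 0, result = 15
After iteration 2: step = 1, result = 36
After iteration 3: step = 2, result = 63
After iteration 4: step = 3, result = 96
After iteration 5: step = 4, result = 135
After iteration 6: step = 5, result = 180
Loop ends.

Final answer: 180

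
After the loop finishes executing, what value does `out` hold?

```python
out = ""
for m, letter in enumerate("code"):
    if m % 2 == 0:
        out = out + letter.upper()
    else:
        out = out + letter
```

Let's trace through this code step by step.

Initialize: out = ''
Entering loop: for m, letter in enumerate("code"):
After iteration 1: m = 0, letter = 'c', out = 'C'
After iteration 2: m = 1, letter = 'o', out = 'Co'
After iteration 3: m = 2, letter = 'd', out = 'CoD'
After iteration 4: m = 3, letter = 'e', out = 'CoDe'
Loop ends.

Final answer: 'CoDe'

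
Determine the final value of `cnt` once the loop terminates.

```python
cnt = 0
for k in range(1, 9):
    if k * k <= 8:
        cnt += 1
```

Let's trace through this code step by step.

Initialize: cnt = 0
Entering loop: for k in range(1, 9):
After iteration 1: k = 1, cnt = 1
After iteration 2: k = 2, cnt = 2
After iteration 3: k = 3, cnt = 2
After iteration 4: k = 4, cnt = 2
After iteration 5: k = 5, cnt = 2
After iteration 6: k = 6, cnt = 2
After iteration 7: k = 7, cnt = 2
After iteration 8: k = 8, cnt = 2
Loop ends.

Final answer: 2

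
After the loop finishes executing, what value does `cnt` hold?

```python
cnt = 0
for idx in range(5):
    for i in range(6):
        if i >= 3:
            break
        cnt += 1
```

Let's trace through this code step by step.

Initialize: cnt = 0
Entering loop: for idx in range(5):
After iteration 1: idx = 0, cnt = 3
After iteration 2: idx = 1, cnt = 6
After iteration 3: idx = 2, cnt = 9
After iteration 4: idx = 3, cnt = 12
After iteration 5: idx = 4, cnt = 15
Loop ends.

Final answer: 15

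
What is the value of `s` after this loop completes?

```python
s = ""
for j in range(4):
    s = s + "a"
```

Let's trace through this code step by step.

Initialize: s = ''
Entering loop: for j in range(4):
After iteration 1: j = 0, s = 'a'
After iteration 2: j = 1, s = 'aa'
After iteration 3: j = 2, s = 'aaa'
After iteration 4: j = 3, s = 'aaaa'
Loop ends.

Final answer: 'aaaa'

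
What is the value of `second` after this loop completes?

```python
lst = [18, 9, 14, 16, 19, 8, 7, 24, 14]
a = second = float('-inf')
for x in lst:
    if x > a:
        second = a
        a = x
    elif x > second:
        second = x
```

Let's trace through this code step by step.

Initialize: lst = [18, 9, 14, 16, 19, 8, 7, 24, 14]
Initialize: a = -inf
Initialize: second = -inf
Entering loop: for x in lst:
After iteration 1: x = 18, a = 18, second = -inf
After iteration 2: x = 9, a = 18, second = 9
After iteration 3: x = 14, a = 18, second = 14
After iteration 4: x = 16, a = 18, second = 16
After iteration 5: x = 19, a = 19, second = 18
After iteration 6: x = 8, a = 19, second = 18
After iteration 7: x = 7, a = 19, second = 18
After iteration 8: x = 24, a = 24, second = 19
After iteration 9: x = 14, a = 24, second = 19
Loop ends.

Final answer: 19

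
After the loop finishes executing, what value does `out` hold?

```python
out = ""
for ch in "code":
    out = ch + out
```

Let's trace through this code step by step.

Initialize: out = ''
Entering loop: for ch in "code":
After iteration 1: ch = 'c', out = 'c'
After iteration 2: ch = 'o', out = 'oc'
After iteration 3: ch = 'd', out = 'doc'
After iteration 4: ch = 'e', out = 'edoc'
Loop ends.

Final answer: 'edoc'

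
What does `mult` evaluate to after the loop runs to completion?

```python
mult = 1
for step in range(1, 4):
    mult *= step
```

Let's trace through this code step by step.

Initialize: mult = 1
Entering loop: for step in range(1, 4):
After iteration 1: step = 1, mult = 1
After iteration 2: step = 2, mult = 2
After iteration 3: step = 3, mult = 6
Loop ends.

Final answer: 6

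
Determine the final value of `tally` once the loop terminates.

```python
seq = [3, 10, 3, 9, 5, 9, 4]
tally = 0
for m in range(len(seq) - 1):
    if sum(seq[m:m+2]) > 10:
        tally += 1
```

Let's trace through this code step by step.

Initialize: seq = [3, 10, 3, 9, 5, 9, 4]
Initialize: tally = 0
Entering loop: for m in range(len(seq) - 1):
After iteration 1: m = 0, tally = 1
After iteration 2: m = 1, tally = 2
After iteration 3: m = 2, tally = 3
After iteration 4: m = 3, tally = 4
After iteration 5: m = 4, tally = 5
After iteration 6: m = 5, tally = 6
Loop ends.

Final answer: 6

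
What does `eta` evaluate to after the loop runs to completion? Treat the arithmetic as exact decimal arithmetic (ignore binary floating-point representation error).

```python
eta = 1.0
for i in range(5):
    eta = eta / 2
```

Let's trace through this code step by step.

Initialize: eta = 1.0
Entering loop: for i in range(5):
After iteration 1: i = 0, eta = 0.5
After iteration 2: i = 1, eta = 0.25
After iteration 3: i = 2, eta = 0.125
After iteration 4: i = 3, eta = 0.0625
After iteration 5: i = 4, eta = 0.03125
Loop ends.

Final answer: 0.03125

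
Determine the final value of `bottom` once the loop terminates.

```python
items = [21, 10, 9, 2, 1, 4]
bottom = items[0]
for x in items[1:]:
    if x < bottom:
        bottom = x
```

Let's trace through this code step by step.

Initialize: items = [21, 10, 9, 2, 1, 4]
Initialize: bottom = 21
Entering loop: for x in items[1:]:
After iteration 1: x = 10, bottom = 10
After iteration 2: x = 9, bottom = 9
After iteration 3: x = 2, bottom = 2
After iteration 4: x = 1, bottom = 1
After iteration 5: x = 4, bottom = 1
Loop ends.

Final answer: 1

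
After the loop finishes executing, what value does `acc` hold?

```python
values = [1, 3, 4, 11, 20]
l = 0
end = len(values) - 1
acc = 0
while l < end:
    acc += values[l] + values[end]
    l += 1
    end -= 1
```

Let's trace through this code step by step.

Initialize: values = [1, 3, 4, 11, 20]
Initialize: l = 0
Initialize: end = 4
Initialize: acc = 0
Entering loop: while l < end:
After iteration 1: l = 1, end = 3, acc = 21
After iteration 2: l = 2, end = 2, acc = 35
Loop ends.

Final answer: 35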